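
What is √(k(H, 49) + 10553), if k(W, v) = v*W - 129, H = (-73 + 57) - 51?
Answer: √7141 ≈ 84.504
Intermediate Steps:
H = -67 (H = -16 - 51 = -67)
k(W, v) = -129 + W*v (k(W, v) = W*v - 129 = -129 + W*v)
√(k(H, 49) + 10553) = √((-129 - 67*49) + 10553) = √((-129 - 3283) + 10553) = √(-3412 + 10553) = √7141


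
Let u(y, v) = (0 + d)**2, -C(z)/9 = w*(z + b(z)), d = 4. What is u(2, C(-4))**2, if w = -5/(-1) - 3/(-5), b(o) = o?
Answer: 256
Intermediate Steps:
w = 28/5 (w = -5*(-1) - 3*(-1/5) = 5 + 3/5 = 28/5 ≈ 5.6000)
C(z) = -504*z/5 (C(z) = -252*(z + z)/5 = -252*2*z/5 = -504*z/5)
u(y, v) = 16 (u(y, v) = (0 + 4)**2 = 4**2 = 16)
u(2, C(-4))**2 = 16**2 = 256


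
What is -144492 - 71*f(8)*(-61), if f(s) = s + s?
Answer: -75196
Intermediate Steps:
f(s) = 2*s
-144492 - 71*f(8)*(-61) = -144492 - 142*8*(-61) = -144492 - 71*16*(-61) = -144492 - 1136*(-61) = -144492 + 69296 = -75196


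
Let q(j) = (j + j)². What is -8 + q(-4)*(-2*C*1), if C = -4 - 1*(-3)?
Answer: 120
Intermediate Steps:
C = -1 (C = -4 + 3 = -1)
q(j) = 4*j² (q(j) = (2*j)² = 4*j²)
-8 + q(-4)*(-2*C*1) = -8 + (4*(-4)²)*(-2*(-1)*1) = -8 + (4*16)*(2*1) = -8 + 64*2 = -8 + 128 = 120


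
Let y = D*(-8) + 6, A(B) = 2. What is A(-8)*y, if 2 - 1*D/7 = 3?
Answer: 124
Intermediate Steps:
D = -7 (D = 14 - 7*3 = 14 - 21 = -7)
y = 62 (y = -7*(-8) + 6 = 56 + 6 = 62)
A(-8)*y = 2*62 = 124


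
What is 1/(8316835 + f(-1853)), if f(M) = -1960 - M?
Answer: 1/8316728 ≈ 1.2024e-7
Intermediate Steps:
1/(8316835 + f(-1853)) = 1/(8316835 + (-1960 - 1*(-1853))) = 1/(8316835 + (-1960 + 1853)) = 1/(8316835 - 107) = 1/8316728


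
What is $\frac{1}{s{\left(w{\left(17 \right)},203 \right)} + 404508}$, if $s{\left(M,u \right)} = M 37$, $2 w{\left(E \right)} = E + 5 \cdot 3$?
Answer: $\frac{1}{405100} \approx 2.4685 \cdot 10^{-6}$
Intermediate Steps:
$w{\left(E \right)} = \frac{15}{2} + \frac{E}{2}$ ($w{\left(E \right)} = \frac{E + 5 \cdot 3}{2} = \frac{E + 15}{2} = \frac{15 + E}{2} = \frac{15}{2} + \frac{E}{2}$)
$s{\left(M,u \right)} = 37 M$
$\frac{1}{s{\left(w{\left(17 \right)},203 \right)} + 404508} = \frac{1}{37 \left(\frac{15}{2} + \frac{1}{2} \cdot 17\right) + 404508} = \frac{1}{37 \left(\frac{15}{2} + \frac{17}{2}\right) + 404508} = \frac{1}{37 \cdot 16 + 404508} = \frac{1}{592 + 404508} = \frac{1}{405100}$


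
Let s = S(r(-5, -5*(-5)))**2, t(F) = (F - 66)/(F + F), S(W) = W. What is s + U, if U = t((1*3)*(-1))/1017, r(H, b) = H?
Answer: 50873/2034 ≈ 25.011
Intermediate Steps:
t(F) = (-66 + F)/(2*F) (t(F) = (-66 + F)/((2*F)) = (-66 + F)*(1/(2*F)) = (-66 + F)/(2*F))
s = 25 (s = (-5)**2 = 25)
U = 23/2034 (U = ((-66 + (1*3)*(-1))/(2*(((1*3)*(-1)))))/1017 = ((-66 + 3*(-1))/(2*((3*(-1)))))*(1/1017) = ((1/2)*(-66 - 3)/(-3))*(1/1017) = ((1/2)*(-1/3)*(-69))*(1/1017) = (23/2)*(1/1017) = 23/2034 ≈ 0.011308)
s + U = 25 + 23/2034 = 50873/2034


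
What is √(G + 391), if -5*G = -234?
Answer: √10945/5 ≈ 20.924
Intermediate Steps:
G = 234/5 (G = -⅕*(-234) = 234/5 ≈ 46.800)
√(G + 391) = √(234/5 + 391) = √(2189/5) = √10945/5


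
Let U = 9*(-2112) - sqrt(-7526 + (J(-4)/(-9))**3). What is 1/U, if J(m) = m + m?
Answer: -629856/11972552209 + 189*I*sqrt(111958)/263396148598 ≈ -5.2608e-5 + 2.4009e-7*I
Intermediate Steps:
J(m) = 2*m
U = -19008 - 7*I*sqrt(111958)/27 (U = 9*(-2112) - sqrt(-7526 + ((2*(-4))/(-9))**3) = -19008 - sqrt(-7526 + (-8*(-1/9))**3) = -19008 - sqrt(-7526 + (8/9)**3) = -19008 - sqrt(-7526 + 512/729) = -19008 - sqrt(-5485942/729) = -19008 - 7*I*sqrt(111958)/27 ≈ -19008.0 - 86.748*I)
1/U = 1/(-19008 - 7*I*sqrt(111958)/27)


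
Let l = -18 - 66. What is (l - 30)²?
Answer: 12996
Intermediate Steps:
l = -84
(l - 30)² = (-84 - 30)² = (-114)² = 12996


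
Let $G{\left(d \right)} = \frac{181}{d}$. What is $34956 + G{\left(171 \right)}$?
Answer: $\frac{5977657}{171} \approx 34957.0$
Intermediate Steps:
$34956 + G{\left(171 \right)} = 34956 + \frac{181}{171} = \frac{5977657}{171}$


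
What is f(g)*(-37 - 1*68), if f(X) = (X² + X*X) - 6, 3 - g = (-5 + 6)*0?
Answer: -1260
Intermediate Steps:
g = 3 (g = 3 - (-5 + 6)*0 = 3 - 0 = 3 - 1*0 = 3 + 0 = 3)
f(X) = -6 + 2*X² (f(X) = (X² + X²) - 6 = 2*X² - 6 = -6 + 2*X²)
f(g)*(-37 - 1*68) = (-6 + 2*3²)*(-37 - 1*68) = (-6 + 2*9)*(-37 - 68) = (-6 + 18)*(-105) = 12*(-105) = -1260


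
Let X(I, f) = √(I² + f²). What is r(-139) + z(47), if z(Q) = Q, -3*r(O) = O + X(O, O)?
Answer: 280/3 - 139*√2/3 ≈ 27.808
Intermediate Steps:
r(O) = -O/3 - √2*√(O²)/3 (r(O) = -(O + √(O² + O²))/3 = -(O + √(2*O²))/3 = -(O + √2*√(O²))/3 = -O/3 - √2*√(O²)/3)
r(-139) + z(47) = (-⅓*(-139) - √2*√((-139)²)/3) + 47 = (139/3 - √2*√19321/3) + 47 = (139/3 - ⅓*√2*139) + 47 = (139/3 - 139*√2/3) + 47 = 280/3 - 139*√2/3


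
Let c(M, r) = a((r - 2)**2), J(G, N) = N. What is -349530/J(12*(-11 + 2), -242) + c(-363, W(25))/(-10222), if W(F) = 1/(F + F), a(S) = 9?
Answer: 1786446741/1236862 ≈ 1444.3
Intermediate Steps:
W(F) = 1/(2*F)
c(M, r) = 9
-349530/J(12*(-11 + 2), -242) + c(-363, W(25))/(-10222) = -349530/(-242) + 9/(-10222) = -349530*(-1/242) + 9*(-1/10222) = 174765/121 - 9/10222 = 1786446741/1236862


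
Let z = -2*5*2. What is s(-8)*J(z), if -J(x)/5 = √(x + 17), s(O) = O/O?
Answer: -5*I*√3 ≈ -8.6602*I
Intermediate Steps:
s(O) = 1
z = -20 (z = -10*2 = -20)
J(x) = -5*√(17 + x) (J(x) = -5*√(x + 17) = -5*√(17 + x))
s(-8)*J(z) = 1*(-5*√(17 - 20)) = 1*(-5*I*√3) = -5*I*√3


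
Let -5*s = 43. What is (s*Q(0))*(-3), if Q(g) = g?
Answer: 0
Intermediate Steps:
s = -43/5 (s = -⅕*43 = -43/5 ≈ -8.6000)
(s*Q(0))*(-3) = -43/5*0*(-3) = 0*(-3) = 0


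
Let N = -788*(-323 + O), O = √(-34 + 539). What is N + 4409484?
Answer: 4664008 - 788*√505 ≈ 4.6463e+6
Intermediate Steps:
O = √505 ≈ 22.472
N = 254524 - 788*√505 (N = -788*(-323 + √505) = 254524 - 788*√505 ≈ 2.3682e+5)
N + 4409484 = (254524 - 788*√505) + 4409484 = 4664008 - 788*√505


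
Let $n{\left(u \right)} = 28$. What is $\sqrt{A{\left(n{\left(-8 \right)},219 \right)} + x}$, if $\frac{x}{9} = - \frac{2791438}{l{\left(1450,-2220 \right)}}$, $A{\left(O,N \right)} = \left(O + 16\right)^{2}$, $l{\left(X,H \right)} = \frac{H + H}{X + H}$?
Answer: $\frac{5 i \sqrt{953912762}}{74} \approx 2086.9 i$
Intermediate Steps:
$l{\left(X,H \right)} = \frac{2 H}{H + X}$
$A{\left(O,N \right)} = \left(16 + O\right)^{2}$
$x = - \frac{322411089}{74}$ ($x = 9 \left(- \frac{2791438}{2 \left(-2220\right) \frac{1}{-2220 + 1450}}\right) = 9 \left(- \frac{2791438}{2 \left(-2220\right) \frac{1}{-770}}\right) = 9 \left(- \frac{2791438}{2 \left(-2220\right) \left(- \frac{1}{770}\right)}\right) = 9 \left(- \frac{2791438}{\frac{444}{77}}\right) = 9 \left(\left(-2791438\right) \frac{77}{444}\right) = 9 \left(- \frac{107470363}{222}\right) = - \frac{322411089}{74} \approx -4.3569 \cdot 10^{6}$)
$\sqrt{A{\left(n{\left(-8 \right)},219 \right)} + x} = \sqrt{\left(16 + 28\right)^{2} - \frac{322411089}{74}} = \sqrt{44^{2} - \frac{322411089}{74}} = \sqrt{1936 - \frac{322411089}{74}} = \sqrt{- \frac{322267825}{74}} = \frac{5 i \sqrt{953912762}}{74}$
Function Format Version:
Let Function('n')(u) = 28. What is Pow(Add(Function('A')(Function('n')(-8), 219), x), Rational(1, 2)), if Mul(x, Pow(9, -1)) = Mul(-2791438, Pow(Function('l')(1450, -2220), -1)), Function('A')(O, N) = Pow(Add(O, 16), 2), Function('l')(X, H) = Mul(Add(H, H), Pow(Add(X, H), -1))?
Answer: Mul(Rational(5, 74), I, Pow(953912762, Rational(1, 2))) ≈ Mul(2086.9, I)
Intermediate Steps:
Function('l')(X, H) = Mul(2, H, Pow(Add(H, X), -1)) (Function('l')(X, H) = Mul(Mul(2, H), Pow(Add(H, X), -1)) = Mul(2, H, Pow(Add(H, X), -1)))
Function('A')(O, N) = Pow(Add(16, O), 2)
x = Rational(-322411089, 74) (x = Mul(9, Mul(-2791438, Pow(Mul(2, -2220, Pow(Add(-2220, 1450), -1)), -1))) = Mul(9, Mul(-2791438, Pow(Mul(2, -2220, Pow(-770, -1)), -1))) = Mul(9, Mul(-2791438, Pow(Mul(2, -2220, Rational(-1, 770)), -1))) = Mul(9, Mul(-2791438, Pow(Rational(444, 77), -1))) = Mul(9, Mul(-2791438, Rational(77, 444))) = Mul(9, Rational(-107470363, 222)) = Rational(-322411089, 74) ≈ -4.3569e+6)
Pow(Add(Function('A')(Function('n')(-8), 219), x), Rational(1, 2)) = Pow(Add(Pow(Add(16, 28), 2), Rational(-322411089, 74)), Rational(1, 2)) = Pow(Add(Pow(44, 2), Rational(-322411089, 74)), Rational(1, 2)) = Pow(Add(1936, Rational(-322411089, 74)), Rational(1, 2)) = Pow(Rational(-322267825, 74), Rational(1, 2)) = Mul(Rational(5, 74), I, Pow(953912762, Rational(1, 2)))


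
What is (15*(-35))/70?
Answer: -15/2 ≈ -7.5000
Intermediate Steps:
(15*(-35))/70 = -525*1/70 = -15/2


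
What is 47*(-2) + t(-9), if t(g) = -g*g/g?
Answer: -85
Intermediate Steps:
t(g) = -g (t(g) = -g²/g = -g)
47*(-2) + t(-9) = 47*(-2) - 1*(-9) = -94 + 9 = -85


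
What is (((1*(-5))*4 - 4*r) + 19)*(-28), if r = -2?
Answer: -196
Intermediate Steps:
(((1*(-5))*4 - 4*r) + 19)*(-28) = (((1*(-5))*4 - 4*(-2)) + 19)*(-28) = ((-5*4 + 8) + 19)*(-28) = ((-20 + 8) + 19)*(-28) = (-12 + 19)*(-28) = 7*(-28) = -196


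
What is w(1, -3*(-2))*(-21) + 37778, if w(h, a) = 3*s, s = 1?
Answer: 37715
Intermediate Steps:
w(h, a) = 3 (w(h, a) = 3*1 = 3)
w(1, -3*(-2))*(-21) + 37778 = 3*(-21) + 37778 = -63 + 37778 = 37715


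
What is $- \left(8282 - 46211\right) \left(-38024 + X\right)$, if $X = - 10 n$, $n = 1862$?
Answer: $-2148450276$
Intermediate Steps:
$X = -18620$ ($X = \left(-10\right) 1862 = -18620$)
$- \left(8282 - 46211\right) \left(-38024 + X\right) = - \left(8282 - 46211\right) \left(-38024 - 18620\right) = - \left(-37929\right) \left(-56644\right) = \left(-1\right) 2148450276 = -2148450276$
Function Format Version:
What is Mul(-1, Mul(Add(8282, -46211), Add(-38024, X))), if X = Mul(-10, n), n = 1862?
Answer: -2148450276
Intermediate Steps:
X = -18620 (X = Mul(-10, 1862) = -18620)
Mul(-1, Mul(Add(8282, -46211), Add(-38024, X))) = Mul(-1, Mul(Add(8282, -46211), Add(-38024, -18620))) = Mul(-1, Mul(-37929, -56644)) = Mul(-1, 2148450276) = -2148450276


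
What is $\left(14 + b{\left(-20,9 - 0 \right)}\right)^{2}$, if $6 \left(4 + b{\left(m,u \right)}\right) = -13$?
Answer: $\frac{2209}{36} \approx 61.361$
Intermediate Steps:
$b{\left(m,u \right)} = - \frac{37}{6}$ ($b{\left(m,u \right)} = -4 + \frac{1}{6} \left(-13\right) = -4 - \frac{13}{6} = - \frac{37}{6}$)
$\left(14 + b{\left(-20,9 - 0 \right)}\right)^{2} = \left(14 - \frac{37}{6}\right)^{2} = \left(\frac{47}{6}\right)^{2} = \frac{2209}{36}$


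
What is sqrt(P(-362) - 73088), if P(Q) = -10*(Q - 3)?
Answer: I*sqrt(69438) ≈ 263.51*I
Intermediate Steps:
P(Q) = 30 - 10*Q (P(Q) = -10*(-3 + Q) = 30 - 10*Q)
sqrt(P(-362) - 73088) = sqrt((30 - 10*(-362)) - 73088) = sqrt((30 + 3620) - 73088) = sqrt(3650 - 73088) = sqrt(-69438) = I*sqrt(69438)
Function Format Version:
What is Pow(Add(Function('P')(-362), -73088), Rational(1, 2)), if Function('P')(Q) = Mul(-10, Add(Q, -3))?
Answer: Mul(I, Pow(69438, Rational(1, 2))) ≈ Mul(263.51, I)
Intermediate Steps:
Function('P')(Q) = Add(30, Mul(-10, Q)) (Function('P')(Q) = Mul(-10, Add(-3, Q)) = Add(30, Mul(-10, Q)))
Pow(Add(Function('P')(-362), -73088), Rational(1, 2)) = Pow(Add(Add(30, Mul(-10, -362)), -73088), Rational(1, 2)) = Pow(Add(Add(30, 3620), -73088), Rational(1, 2)) = Pow(Add(3650, -73088), Rational(1, 2)) = Pow(-69438, Rational(1, 2)) = Mul(I, Pow(69438, Rational(1, 2)))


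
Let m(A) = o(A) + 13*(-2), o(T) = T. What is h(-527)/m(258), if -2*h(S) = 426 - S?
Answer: -953/464 ≈ -2.0539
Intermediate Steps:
h(S) = -213 + S/2 (h(S) = -(426 - S)/2 = -213 + S/2)
m(A) = -26 + A (m(A) = A + 13*(-2) = A - 26 = -26 + A)
h(-527)/m(258) = (-213 + (½)*(-527))/(-26 + 258) = (-213 - 527/2)/232 = -953/2*1/232 = -953/464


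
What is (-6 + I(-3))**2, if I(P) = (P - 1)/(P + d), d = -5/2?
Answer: 3364/121 ≈ 27.802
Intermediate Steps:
d = -5/2 (d = -5*1/2 = -5/2 ≈ -2.5000)
I(P) = (-1 + P)/(-5/2 + P) (I(P) = (P - 1)/(P - 5/2) = (-1 + P)/(-5/2 + P))
(-6 + I(-3))**2 = (-6 + 2*(-1 - 3)/(-5 + 2*(-3)))**2 = (-6 + 2*(-4)/(-5 - 6))**2 = (-6 + 2*(-4)/(-11))**2 = (-6 + 2*(-1/11)*(-4))**2 = (-6 + 8/11)**2 = (-58/11)**2 = 3364/121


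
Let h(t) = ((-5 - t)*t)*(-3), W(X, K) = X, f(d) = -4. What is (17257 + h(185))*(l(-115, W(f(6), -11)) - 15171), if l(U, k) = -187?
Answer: -1884534106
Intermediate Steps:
h(t) = -3*t*(-5 - t) (h(t) = (t*(-5 - t))*(-3) = -3*t*(-5 - t))
(17257 + h(185))*(l(-115, W(f(6), -11)) - 15171) = (17257 + 3*185*(5 + 185))*(-187 - 15171) = (17257 + 3*185*190)*(-15358) = (17257 + 105450)*(-15358) = 122707*(-15358) = -1884534106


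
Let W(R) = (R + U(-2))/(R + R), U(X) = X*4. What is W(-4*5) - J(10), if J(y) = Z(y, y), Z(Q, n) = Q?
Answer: -93/10 ≈ -9.3000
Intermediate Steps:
J(y) = y
U(X) = 4*X
W(R) = (-8 + R)/(2*R) (W(R) = (R + 4*(-2))/(R + R) = (R - 8)/((2*R)) = (-8 + R)*(1/(2*R)) = (-8 + R)/(2*R))
W(-4*5) - J(10) = (-8 - 4*5)/(2*((-4*5))) - 1*10 = (½)*(-8 - 20)/(-20) - 10 = (½)*(-1/20)*(-28) - 10 = 7/10 - 10 = -93/10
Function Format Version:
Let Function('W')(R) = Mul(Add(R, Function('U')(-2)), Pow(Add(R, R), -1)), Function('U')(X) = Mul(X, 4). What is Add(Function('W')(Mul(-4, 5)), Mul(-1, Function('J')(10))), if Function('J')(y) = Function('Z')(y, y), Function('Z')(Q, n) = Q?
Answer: Rational(-93, 10) ≈ -9.3000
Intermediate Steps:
Function('J')(y) = y
Function('U')(X) = Mul(4, X)
Function('W')(R) = Mul(Rational(1, 2), Pow(R, -1), Add(-8, R)) (Function('W')(R) = Mul(Add(R, Mul(4, -2)), Pow(Add(R, R), -1)) = Mul(Add(R, -8), Pow(Mul(2, R), -1)) = Mul(Add(-8, R), Mul(Rational(1, 2), Pow(R, -1))) = Mul(Rational(1, 2), Pow(R, -1), Add(-8, R)))
Add(Function('W')(Mul(-4, 5)), Mul(-1, Function('J')(10))) = Add(Mul(Rational(1, 2), Pow(Mul(-4, 5), -1), Add(-8, Mul(-4, 5))), Mul(-1, 10)) = Add(Mul(Rational(1, 2), Pow(-20, -1), Add(-8, -20)), -10) = Add(Mul(Rational(1, 2), Rational(-1, 20), -28), -10) = Add(Rational(7, 10), -10) = Rational(-93, 10)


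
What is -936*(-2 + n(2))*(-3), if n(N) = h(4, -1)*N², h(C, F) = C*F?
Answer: -50544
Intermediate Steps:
n(N) = -4*N² (n(N) = (4*(-1))*N² = -4*N²)
-936*(-2 + n(2))*(-3) = -936*(-2 - 4*2²)*(-3) = -936*(-2 - 4*4)*(-3) = -936*(-2 - 16)*(-3) = -(-16848)*(-3) = -936*54 = -50544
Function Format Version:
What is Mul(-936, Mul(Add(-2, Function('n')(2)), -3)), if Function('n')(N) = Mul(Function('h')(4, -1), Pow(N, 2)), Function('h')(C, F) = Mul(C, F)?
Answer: -50544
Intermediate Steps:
Function('n')(N) = Mul(-4, Pow(N, 2)) (Function('n')(N) = Mul(Mul(4, -1), Pow(N, 2)) = Mul(-4, Pow(N, 2)))
Mul(-936, Mul(Add(-2, Function('n')(2)), -3)) = Mul(-936, Mul(Add(-2, Mul(-4, Pow(2, 2))), -3)) = Mul(-936, Mul(Add(-2, Mul(-4, 4)), -3)) = Mul(-936, Mul(Add(-2, -16), -3)) = Mul(-936, Mul(-18, -3)) = Mul(-936, 54) = -50544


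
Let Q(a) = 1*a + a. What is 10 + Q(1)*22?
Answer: 54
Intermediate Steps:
Q(a) = 2*a (Q(a) = a + a = 2*a)
10 + Q(1)*22 = 10 + (2*1)*22 = 10 + 2*22 = 10 + 44 = 54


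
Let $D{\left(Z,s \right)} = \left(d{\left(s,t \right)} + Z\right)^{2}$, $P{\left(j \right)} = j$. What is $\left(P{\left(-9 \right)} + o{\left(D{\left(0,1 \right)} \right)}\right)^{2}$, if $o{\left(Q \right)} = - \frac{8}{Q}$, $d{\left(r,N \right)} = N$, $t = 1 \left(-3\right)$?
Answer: $\frac{7921}{81} \approx 97.79$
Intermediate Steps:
$t = -3$
$D{\left(Z,s \right)} = \left(-3 + Z\right)^{2}$
$\left(P{\left(-9 \right)} + o{\left(D{\left(0,1 \right)} \right)}\right)^{2} = \left(-9 - \frac{8}{\left(-3 + 0\right)^{2}}\right)^{2} = \left(-9 - \frac{8}{\left(-3\right)^{2}}\right)^{2} = \left(-9 - \frac{8}{9}\right)^{2} = \left(- \frac{89}{9}\right)^{2} = \frac{7921}{81}$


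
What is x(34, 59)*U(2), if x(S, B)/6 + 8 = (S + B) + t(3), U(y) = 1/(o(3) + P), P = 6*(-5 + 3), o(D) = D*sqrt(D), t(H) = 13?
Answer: -784/13 - 196*sqrt(3)/13 ≈ -86.422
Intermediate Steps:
o(D) = D**(3/2)
P = -12 (P = 6*(-2) = -12)
U(y) = 1/(-12 + 3*sqrt(3)) (U(y) = 1/(3**(3/2) - 12) = 1/(3*sqrt(3) - 12) = 1/(-12 + 3*sqrt(3)))
x(S, B) = 30 + 6*B + 6*S (x(S, B) = -48 + 6*((S + B) + 13) = -48 + 6*((B + S) + 13) = -48 + 6*(13 + B + S) = -48 + (78 + 6*B + 6*S) = 30 + 6*B + 6*S)
x(34, 59)*U(2) = (30 + 6*59 + 6*34)*(-4/39 - sqrt(3)/39) = (30 + 354 + 204)*(-4/39 - sqrt(3)/39) = 588*(-4/39 - sqrt(3)/39) = -784/13 - 196*sqrt(3)/13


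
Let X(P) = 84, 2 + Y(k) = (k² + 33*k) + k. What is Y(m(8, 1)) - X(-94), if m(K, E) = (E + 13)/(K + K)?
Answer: -3551/64 ≈ -55.484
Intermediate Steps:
m(K, E) = (13 + E)/(2*K) (m(K, E) = (13 + E)/((2*K)) = (13 + E)*(1/(2*K)) = (13 + E)/(2*K))
Y(k) = -2 + k² + 34*k (Y(k) = -2 + ((k² + 33*k) + k) = -2 + (k² + 34*k) = -2 + k² + 34*k)
Y(m(8, 1)) - X(-94) = (-2 + ((½)*(13 + 1)/8)² + 34*((½)*(13 + 1)/8)) - 1*84 = (-2 + ((½)*(⅛)*14)² + 34*((½)*(⅛)*14)) - 84 = (-2 + (7/8)² + 34*(7/8)) - 84 = (-2 + 49/64 + 119/4) - 84 = 1825/64 - 84 = -3551/64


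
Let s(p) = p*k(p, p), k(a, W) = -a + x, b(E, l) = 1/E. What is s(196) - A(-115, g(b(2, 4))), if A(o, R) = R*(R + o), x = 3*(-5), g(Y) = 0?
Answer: -41356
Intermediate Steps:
x = -15
k(a, W) = -15 - a (k(a, W) = -a - 15 = -15 - a)
s(p) = p*(-15 - p)
s(196) - A(-115, g(b(2, 4))) = -1*196*(15 + 196) - 0*(0 - 115) = -1*196*211 - 0*(-115) = -41356 - 1*0 = -41356 + 0 = -41356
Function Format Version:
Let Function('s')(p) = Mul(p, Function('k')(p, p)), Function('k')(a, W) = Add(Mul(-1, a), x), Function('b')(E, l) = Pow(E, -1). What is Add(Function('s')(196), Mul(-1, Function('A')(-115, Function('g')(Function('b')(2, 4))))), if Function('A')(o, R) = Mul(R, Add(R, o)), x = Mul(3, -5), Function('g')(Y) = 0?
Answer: -41356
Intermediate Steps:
x = -15
Function('k')(a, W) = Add(-15, Mul(-1, a)) (Function('k')(a, W) = Add(Mul(-1, a), -15) = Add(-15, Mul(-1, a)))
Function('s')(p) = Mul(p, Add(-15, Mul(-1, p)))
Add(Function('s')(196), Mul(-1, Function('A')(-115, Function('g')(Function('b')(2, 4))))) = Add(Mul(-1, 196, Add(15, 196)), Mul(-1, Mul(0, Add(0, -115)))) = Add(Mul(-1, 196, 211), Mul(-1, Mul(0, -115))) = Add(-41356, Mul(-1, 0)) = Add(-41356, 0) = -41356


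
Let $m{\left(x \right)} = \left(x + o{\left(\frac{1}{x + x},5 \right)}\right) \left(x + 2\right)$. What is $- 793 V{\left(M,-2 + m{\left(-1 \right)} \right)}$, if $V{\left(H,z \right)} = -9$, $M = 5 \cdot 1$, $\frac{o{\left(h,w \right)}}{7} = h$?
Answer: $7137$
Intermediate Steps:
$o{\left(h,w \right)} = 7 h$
$m{\left(x \right)} = \left(2 + x\right) \left(x + \frac{7}{2 x}\right)$ ($m{\left(x \right)} = \left(x + \frac{7}{x + x}\right) \left(x + 2\right) = \left(x + \frac{7}{2 x}\right) \left(2 + x\right) = \left(2 + x\right) \left(x + \frac{7}{2 x}\right)$)
$M = 5$
$- 793 V{\left(M,-2 + m{\left(-1 \right)} \right)} = \left(-793\right) \left(-9\right) = 7137$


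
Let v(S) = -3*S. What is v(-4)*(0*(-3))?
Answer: 0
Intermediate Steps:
v(-4)*(0*(-3)) = (-3*(-4))*(0*(-3)) = 12*0 = 0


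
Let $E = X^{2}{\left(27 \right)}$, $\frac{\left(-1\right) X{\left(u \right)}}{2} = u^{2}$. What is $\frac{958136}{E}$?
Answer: $\frac{239534}{531441} \approx 0.45073$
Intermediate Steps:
$X{\left(u \right)} = - 2 u^{2}$
$E = 2125764$ ($E = \left(- 2 \cdot 27^{2}\right)^{2} = \left(\left(-2\right) 729\right)^{2} = \left(-1458\right)^{2} = 2125764$)
$\frac{958136}{E} = \frac{958136}{2125764} = 958136 \cdot \frac{1}{2125764} = \frac{239534}{531441}$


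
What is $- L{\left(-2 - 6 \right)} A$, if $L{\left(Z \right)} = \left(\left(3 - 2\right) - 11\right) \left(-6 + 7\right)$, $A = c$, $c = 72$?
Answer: $720$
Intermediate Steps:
$A = 72$
$L{\left(Z \right)} = -10$ ($L{\left(Z \right)} = \left(1 - 11\right) 1 = \left(-10\right) 1 = -10$)
$- L{\left(-2 - 6 \right)} A = - \left(-10\right) 72 = \left(-1\right) \left(-720\right) = 720$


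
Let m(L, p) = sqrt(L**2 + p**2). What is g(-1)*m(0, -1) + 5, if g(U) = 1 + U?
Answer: 5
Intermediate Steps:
g(-1)*m(0, -1) + 5 = (1 - 1)*sqrt(0**2 + (-1)**2) + 5 = 0*sqrt(0 + 1) + 5 = 0*sqrt(1) + 5 = 0*1 + 5 = 0 + 5 = 5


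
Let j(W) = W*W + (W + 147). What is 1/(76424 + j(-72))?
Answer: 1/81683 ≈ 1.2242e-5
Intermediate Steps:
j(W) = 147 + W + W² (j(W) = W² + (147 + W) = 147 + W + W²)
1/(76424 + j(-72)) = 1/(76424 + (147 - 72 + (-72)²)) = 1/(76424 + (147 - 72 + 5184)) = 1/(76424 + 5259) = 1/81683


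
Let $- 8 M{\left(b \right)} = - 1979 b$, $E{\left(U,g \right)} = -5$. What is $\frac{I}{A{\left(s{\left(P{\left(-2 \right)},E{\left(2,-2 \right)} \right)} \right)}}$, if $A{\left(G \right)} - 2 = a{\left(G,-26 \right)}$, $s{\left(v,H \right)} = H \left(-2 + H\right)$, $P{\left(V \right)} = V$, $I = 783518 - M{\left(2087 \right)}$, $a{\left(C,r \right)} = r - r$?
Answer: $\frac{2137971}{16} \approx 1.3362 \cdot 10^{5}$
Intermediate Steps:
$M{\left(b \right)} = \frac{1979 b}{8}$ ($M{\left(b \right)} = - \frac{\left(-1979\right) b}{8} = \frac{1979 b}{8}$)
$a{\left(C,r \right)} = 0$
$I = \frac{2137971}{8}$ ($I = 783518 - \frac{1979}{8} \cdot 2087 = 783518 - \frac{4130173}{8} = \frac{2137971}{8} \approx 2.6725 \cdot 10^{5}$)
$A{\left(G \right)} = 2$ ($A{\left(G \right)} = 2 + 0 = 2$)
$\frac{I}{A{\left(s{\left(P{\left(-2 \right)},E{\left(2,-2 \right)} \right)} \right)}} = \frac{2137971}{8 \cdot 2} = \frac{2137971}{8} \cdot \frac{1}{2} = \frac{2137971}{16}$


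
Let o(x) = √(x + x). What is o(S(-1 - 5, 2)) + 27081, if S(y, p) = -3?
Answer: 27081 + I*√6 ≈ 27081.0 + 2.4495*I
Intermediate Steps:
o(x) = √2*√x (o(x) = √(2*x) = √2*√x)
o(S(-1 - 5, 2)) + 27081 = √2*√(-3) + 27081 = √2*(I*√3) + 27081 = I*√6 + 27081 = 27081 + I*√6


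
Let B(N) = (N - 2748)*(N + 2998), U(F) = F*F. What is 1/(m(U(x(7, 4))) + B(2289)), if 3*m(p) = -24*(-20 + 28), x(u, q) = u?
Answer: -1/2426797 ≈ -4.1207e-7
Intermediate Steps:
U(F) = F²
m(p) = -64 (m(p) = (-24*(-20 + 28))/3 = (-24*8)/3 = (⅓)*(-192) = -64)
B(N) = (-2748 + N)*(2998 + N)
1/(m(U(x(7, 4))) + B(2289)) = 1/(-64 + (-8238504 + 2289² + 250*2289)) = 1/(-64 + (-8238504 + 5239521 + 572250)) = 1/(-64 - 2426733) = 1/(-2426797) = -1/2426797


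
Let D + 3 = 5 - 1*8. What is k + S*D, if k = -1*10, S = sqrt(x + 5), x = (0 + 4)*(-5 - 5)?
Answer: -10 - 6*I*sqrt(35) ≈ -10.0 - 35.496*I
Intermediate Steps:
x = -40 (x = 4*(-10) = -40)
S = I*sqrt(35) (S = sqrt(-40 + 5) = sqrt(-35) = I*sqrt(35) ≈ 5.9161*I)
k = -10
D = -6 (D = -3 + (5 - 1*8) = -3 + (5 - 8) = -3 - 3 = -6)
k + S*D = -10 + (I*sqrt(35))*(-6) = -10 - 6*I*sqrt(35)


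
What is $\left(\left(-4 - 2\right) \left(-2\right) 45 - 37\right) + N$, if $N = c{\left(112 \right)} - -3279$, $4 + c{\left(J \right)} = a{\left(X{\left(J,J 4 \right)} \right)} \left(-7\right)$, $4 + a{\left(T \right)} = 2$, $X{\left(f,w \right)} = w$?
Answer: $3792$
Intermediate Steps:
$a{\left(T \right)} = -2$ ($a{\left(T \right)} = -4 + 2 = -2$)
$c{\left(J \right)} = 10$ ($c{\left(J \right)} = -4 - -14 = -4 + 14 = 10$)
$N = 3289$ ($N = 10 - -3279 = 10 + 3279 = 3289$)
$\left(\left(-4 - 2\right) \left(-2\right) 45 - 37\right) + N = \left(\left(-4 - 2\right) \left(-2\right) 45 - 37\right) + 3289 = \left(\left(-6\right) \left(-2\right) 45 - 37\right) + 3289 = \left(12 \cdot 45 - 37\right) + 3289 = \left(540 - 37\right) + 3289 = 503 + 3289 = 3792$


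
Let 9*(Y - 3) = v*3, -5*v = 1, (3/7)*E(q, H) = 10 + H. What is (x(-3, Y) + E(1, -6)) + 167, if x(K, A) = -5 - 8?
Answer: 490/3 ≈ 163.33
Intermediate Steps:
E(q, H) = 70/3 + 7*H/3 (E(q, H) = 7*(10 + H)/3 = 70/3 + 7*H/3)
v = -1/5 (v = -1/5*1 = -1/5 ≈ -0.20000)
Y = 44/15 (Y = 3 + (-1/5*3)/9 = 3 + (1/9)*(-3/5) = 3 - 1/15 = 44/15 ≈ 2.9333)
x(K, A) = -13
(x(-3, Y) + E(1, -6)) + 167 = (-13 + (70/3 + (7/3)*(-6))) + 167 = (-13 + (70/3 - 14)) + 167 = (-13 + 28/3) + 167 = -11/3 + 167 = 490/3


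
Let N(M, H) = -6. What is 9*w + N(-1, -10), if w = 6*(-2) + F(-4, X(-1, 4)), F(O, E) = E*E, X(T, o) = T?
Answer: -105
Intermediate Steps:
F(O, E) = E²
w = -11 (w = 6*(-2) + (-1)² = -12 + 1 = -11)
9*w + N(-1, -10) = 9*(-11) - 6 = -99 - 6 = -105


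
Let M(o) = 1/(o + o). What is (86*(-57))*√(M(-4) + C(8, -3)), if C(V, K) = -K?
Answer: -2451*√46/2 ≈ -8311.8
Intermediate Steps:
M(o) = 1/(2*o)
(86*(-57))*√(M(-4) + C(8, -3)) = (86*(-57))*√((½)/(-4) - 1*(-3)) = -4902*√((½)*(-¼) + 3) = -4902*√(-⅛ + 3) = -2451*√46/2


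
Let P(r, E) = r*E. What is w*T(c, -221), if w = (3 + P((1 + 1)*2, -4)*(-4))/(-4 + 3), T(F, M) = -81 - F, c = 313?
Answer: 26398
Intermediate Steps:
P(r, E) = E*r
w = -67 (w = (3 - 4*(1 + 1)*2*(-4))/(-4 + 3) = (3 - 8*2*(-4))/(-1) = (3 - 4*4*(-4))*(-1) = (3 - 16*(-4))*(-1) = (3 + 64)*(-1) = 67*(-1) = -67)
w*T(c, -221) = -67*(-81 - 1*313) = -67*(-81 - 313) = -67*(-394) = 26398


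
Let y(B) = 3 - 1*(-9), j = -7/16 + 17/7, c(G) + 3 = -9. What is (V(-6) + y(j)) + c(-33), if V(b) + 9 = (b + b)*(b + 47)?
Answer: -501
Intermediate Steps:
c(G) = -12 (c(G) = -3 - 9 = -12)
j = 223/112 (j = -7*1/16 + 17*(⅐) = -7/16 + 17/7 = 223/112 ≈ 1.9911)
V(b) = -9 + 2*b*(47 + b) (V(b) = -9 + (b + b)*(b + 47) = -9 + (2*b)*(47 + b) = -9 + 2*b*(47 + b))
y(B) = 12 (y(B) = 3 + 9 = 12)
(V(-6) + y(j)) + c(-33) = ((-9 + 2*(-6)² + 94*(-6)) + 12) - 12 = ((-9 + 2*36 - 564) + 12) - 12 = ((-9 + 72 - 564) + 12) - 12 = (-501 + 12) - 12 = -489 - 12 = -501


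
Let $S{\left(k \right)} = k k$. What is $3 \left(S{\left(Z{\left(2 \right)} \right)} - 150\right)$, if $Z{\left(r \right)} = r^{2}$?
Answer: $-402$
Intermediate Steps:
$S{\left(k \right)} = k^{2}$
$3 \left(S{\left(Z{\left(2 \right)} \right)} - 150\right) = 3 \left(\left(2^{2}\right)^{2} - 150\right) = 3 \left(4^{2} - 150\right) = 3 \left(16 - 150\right) = 3 \left(-134\right) = -402$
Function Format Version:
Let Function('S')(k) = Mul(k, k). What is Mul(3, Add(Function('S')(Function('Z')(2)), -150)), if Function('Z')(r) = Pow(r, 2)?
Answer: -402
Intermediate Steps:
Function('S')(k) = Pow(k, 2)
Mul(3, Add(Function('S')(Function('Z')(2)), -150)) = Mul(3, Add(Pow(Pow(2, 2), 2), -150)) = Mul(3, Add(Pow(4, 2), -150)) = Mul(3, Add(16, -150)) = Mul(3, -134) = -402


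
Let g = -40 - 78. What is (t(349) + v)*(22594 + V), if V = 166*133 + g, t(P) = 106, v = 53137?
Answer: 2372188622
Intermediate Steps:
g = -118
V = 21960 (V = 166*133 - 118 = 22078 - 118 = 21960)
(t(349) + v)*(22594 + V) = (106 + 53137)*(22594 + 21960) = 53243*44554 = 2372188622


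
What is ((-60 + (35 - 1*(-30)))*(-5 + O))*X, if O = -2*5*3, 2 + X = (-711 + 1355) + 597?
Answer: -216825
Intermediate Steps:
X = 1239 (X = -2 + ((-711 + 1355) + 597) = -2 + (644 + 597) = -2 + 1241 = 1239)
O = -30 (O = -10*3 = -30)
((-60 + (35 - 1*(-30)))*(-5 + O))*X = ((-60 + (35 - 1*(-30)))*(-5 - 30))*1239 = ((-60 + (35 + 30))*(-35))*1239 = ((-60 + 65)*(-35))*1239 = (5*(-35))*1239 = -175*1239 = -216825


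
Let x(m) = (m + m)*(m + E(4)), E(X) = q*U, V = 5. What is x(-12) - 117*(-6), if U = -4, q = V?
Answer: 1470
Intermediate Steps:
q = 5
E(X) = -20 (E(X) = 5*(-4) = -20)
x(m) = 2*m*(-20 + m) (x(m) = (m + m)*(m - 20) = (2*m)*(-20 + m) = 2*m*(-20 + m))
x(-12) - 117*(-6) = 2*(-12)*(-20 - 12) - 117*(-6) = 2*(-12)*(-32) + 702 = 768 + 702 = 1470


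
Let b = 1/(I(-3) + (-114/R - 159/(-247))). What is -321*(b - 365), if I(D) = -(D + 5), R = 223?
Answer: 12069624396/102863 ≈ 1.1734e+5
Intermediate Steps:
I(D) = -5 - D (I(D) = -(5 + D) = -5 - D)
b = -55081/102863 (b = 1/((-5 - 1*(-3)) + (-114/223 - 159/(-247))) = 1/((-5 + 3) + (-114*1/223 - 159*(-1/247))) = 1/(-2 + (-114/223 + 159/247)) = 1/(-2 + 7299/55081) = 1/(-102863/55081) = -55081/102863 ≈ -0.53548)
-321*(b - 365) = -321*(-55081/102863 - 365) = -321*(-37600076/102863) = 12069624396/102863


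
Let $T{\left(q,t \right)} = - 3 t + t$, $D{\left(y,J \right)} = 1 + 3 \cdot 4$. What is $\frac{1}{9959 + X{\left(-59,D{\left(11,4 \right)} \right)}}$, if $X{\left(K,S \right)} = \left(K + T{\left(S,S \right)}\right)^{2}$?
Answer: $\frac{1}{17184} \approx 5.8194 \cdot 10^{-5}$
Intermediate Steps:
$D{\left(y,J \right)} = 13$ ($D{\left(y,J \right)} = 1 + 12 = 13$)
$T{\left(q,t \right)} = - 2 t$
$X{\left(K,S \right)} = \left(K - 2 S\right)^{2}$
$\frac{1}{9959 + X{\left(-59,D{\left(11,4 \right)} \right)}} = \frac{1}{9959 + \left(-59 - 26\right)^{2}} = \frac{1}{9959 + \left(-85\right)^{2}} = \frac{1}{9959 + 7225} = \frac{1}{17184}$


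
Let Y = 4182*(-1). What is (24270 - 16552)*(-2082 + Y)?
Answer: -48345552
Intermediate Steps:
Y = -4182
(24270 - 16552)*(-2082 + Y) = (24270 - 16552)*(-2082 - 4182) = 7718*(-6264) = -48345552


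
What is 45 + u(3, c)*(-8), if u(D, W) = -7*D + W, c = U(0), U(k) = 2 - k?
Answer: 197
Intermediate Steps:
c = 2 (c = 2 - 1*0 = 2 + 0 = 2)
u(D, W) = W - 7*D
45 + u(3, c)*(-8) = 45 + (2 - 7*3)*(-8) = 45 + (2 - 21)*(-8) = 45 - 19*(-8) = 45 + 152 = 197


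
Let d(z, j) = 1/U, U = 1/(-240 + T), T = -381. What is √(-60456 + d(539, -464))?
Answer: I*√61077 ≈ 247.14*I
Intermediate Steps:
U = -1/621 (U = 1/(-240 - 381) = 1/(-621) = -1/621 ≈ -0.0016103)
d(z, j) = -621 (d(z, j) = 1/(-1/621) = -621)
√(-60456 + d(539, -464)) = √(-60456 - 621) = √(-61077) = I*√61077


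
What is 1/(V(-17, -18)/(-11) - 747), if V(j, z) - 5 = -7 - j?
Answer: -11/8232 ≈ -0.0013362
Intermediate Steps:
V(j, z) = -2 - j (V(j, z) = 5 + (-7 - j) = -2 - j)
1/(V(-17, -18)/(-11) - 747) = 1/((-2 - 1*(-17))/(-11) - 747) = 1/((-2 + 17)*(-1/11) - 747) = 1/(15*(-1/11) - 747) = 1/(-15/11 - 747) = 1/(-8232/11) = -11/8232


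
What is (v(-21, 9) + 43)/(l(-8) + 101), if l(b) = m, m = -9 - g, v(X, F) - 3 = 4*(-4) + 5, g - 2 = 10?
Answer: 7/16 ≈ 0.43750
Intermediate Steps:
g = 12 (g = 2 + 10 = 12)
v(X, F) = -8 (v(X, F) = 3 + (4*(-4) + 5) = 3 + (-16 + 5) = 3 - 11 = -8)
m = -21 (m = -9 - 1*12 = -9 - 12 = -21)
l(b) = -21
(v(-21, 9) + 43)/(l(-8) + 101) = (-8 + 43)/(-21 + 101) = 35/80 = 35*(1/80) = 7/16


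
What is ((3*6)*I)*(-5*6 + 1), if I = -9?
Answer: 4698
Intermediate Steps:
((3*6)*I)*(-5*6 + 1) = ((3*6)*(-9))*(-5*6 + 1) = (18*(-9))*(-30 + 1) = -162*(-29) = 4698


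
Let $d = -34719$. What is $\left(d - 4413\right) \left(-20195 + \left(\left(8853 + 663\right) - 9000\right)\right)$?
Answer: $770078628$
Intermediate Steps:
$\left(d - 4413\right) \left(-20195 + \left(\left(8853 + 663\right) - 9000\right)\right) = \left(-34719 - 4413\right) \left(-20195 + \left(\left(8853 + 663\right) - 9000\right)\right) = - 39132 \left(-20195 + \left(9516 - 9000\right)\right) = - 39132 \left(-20195 + 516\right) = \left(-39132\right) \left(-19679\right) = 770078628$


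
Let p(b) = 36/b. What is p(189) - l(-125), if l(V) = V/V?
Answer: -17/21 ≈ -0.80952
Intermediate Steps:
l(V) = 1
p(189) - l(-125) = 36/189 - 1*1 = 36*(1/189) - 1 = 4/21 - 1 = -17/21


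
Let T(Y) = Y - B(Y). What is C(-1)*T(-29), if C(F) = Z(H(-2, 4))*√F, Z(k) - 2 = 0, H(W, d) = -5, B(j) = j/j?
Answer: -60*I ≈ -60.0*I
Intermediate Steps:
B(j) = 1
Z(k) = 2 (Z(k) = 2 + 0 = 2)
C(F) = 2*√F
T(Y) = -1 + Y (T(Y) = Y - 1*1 = Y - 1 = -1 + Y)
C(-1)*T(-29) = (2*√(-1))*(-1 - 29) = (2*I)*(-30) = -60*I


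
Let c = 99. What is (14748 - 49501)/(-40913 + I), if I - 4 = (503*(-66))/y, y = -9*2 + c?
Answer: 938331/1115609 ≈ 0.84109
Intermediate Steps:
y = 81 (y = -9*2 + 99 = -18 + 99 = 81)
I = -10958/27 (I = 4 + (503*(-66))/81 = 4 - 33198*1/81 = 4 - 11066/27 = -10958/27 ≈ -405.85)
(14748 - 49501)/(-40913 + I) = (14748 - 49501)/(-40913 - 10958/27) = -34753/(-1115609/27) = -34753*(-27/1115609) = 938331/1115609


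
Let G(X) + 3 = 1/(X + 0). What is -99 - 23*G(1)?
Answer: -53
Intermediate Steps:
G(X) = -3 + 1/X (G(X) = -3 + 1/(X + 0) = -3 + 1/X)
-99 - 23*G(1) = -99 - 23*(-3 + 1/1) = -99 - 23*(-3 + 1) = -99 - 23*(-2) = -99 + 46 = -53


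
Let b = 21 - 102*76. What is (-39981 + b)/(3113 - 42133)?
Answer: 11928/9755 ≈ 1.2228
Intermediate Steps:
b = -7731 (b = 21 - 7752 = -7731)
(-39981 + b)/(3113 - 42133) = (-39981 - 7731)/(3113 - 42133) = -47712/(-39020) = -47712*(-1/39020) = 11928/9755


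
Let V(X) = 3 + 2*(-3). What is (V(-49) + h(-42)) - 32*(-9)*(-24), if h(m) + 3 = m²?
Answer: -5154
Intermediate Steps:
V(X) = -3 (V(X) = 3 - 6 = -3)
h(m) = -3 + m²
(V(-49) + h(-42)) - 32*(-9)*(-24) = (-3 + (-3 + (-42)²)) - 32*(-9)*(-24) = (-3 + (-3 + 1764)) + 288*(-24) = (-3 + 1761) - 6912 = 1758 - 6912 = -5154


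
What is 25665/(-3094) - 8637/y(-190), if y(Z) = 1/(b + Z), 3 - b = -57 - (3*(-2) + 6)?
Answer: 3473948475/3094 ≈ 1.1228e+6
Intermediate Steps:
b = 60 (b = 3 - (-57 - (3*(-2) + 6)) = 3 - (-57 - (-6 + 6)) = 3 - (-57 - 1*0) = 3 - (-57 + 0) = 3 - 1*(-57) = 3 + 57 = 60)
y(Z) = 1/(60 + Z)
25665/(-3094) - 8637/y(-190) = 25665/(-3094) - 8637/(1/(60 - 190)) = 25665*(-1/3094) - 8637/(1/(-130)) = -25665/3094 - 8637/(-1/130) = -25665/3094 - 8637*(-130) = -25665/3094 + 1122810 = 3473948475/3094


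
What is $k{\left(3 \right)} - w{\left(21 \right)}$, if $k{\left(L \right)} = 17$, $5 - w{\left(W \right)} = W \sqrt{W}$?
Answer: $12 + 21 \sqrt{21} \approx 108.23$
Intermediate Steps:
$w{\left(W \right)} = 5 - W^{\frac{3}{2}}$ ($w{\left(W \right)} = 5 - W \sqrt{W} = 5 - W^{\frac{3}{2}}$)
$k{\left(3 \right)} - w{\left(21 \right)} = 17 - \left(5 - 21^{\frac{3}{2}}\right) = 17 - \left(5 - 21 \sqrt{21}\right) = 12 + 21 \sqrt{21}$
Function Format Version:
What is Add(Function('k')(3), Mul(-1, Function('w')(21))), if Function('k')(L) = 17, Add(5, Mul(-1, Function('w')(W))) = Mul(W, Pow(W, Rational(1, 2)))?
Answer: Add(12, Mul(21, Pow(21, Rational(1, 2)))) ≈ 108.23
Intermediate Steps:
Function('w')(W) = Add(5, Mul(-1, Pow(W, Rational(3, 2)))) (Function('w')(W) = Add(5, Mul(-1, Mul(W, Pow(W, Rational(1, 2))))) = Add(5, Mul(-1, Pow(W, Rational(3, 2)))))
Add(Function('k')(3), Mul(-1, Function('w')(21))) = Add(17, Mul(-1, Add(5, Mul(-1, Pow(21, Rational(3, 2)))))) = Add(17, Mul(-1, Add(5, Mul(-1, Mul(21, Pow(21, Rational(1, 2))))))) = Add(17, Mul(-1, Add(5, Mul(-21, Pow(21, Rational(1, 2)))))) = Add(17, Add(-5, Mul(21, Pow(21, Rational(1, 2))))) = Add(12, Mul(21, Pow(21, Rational(1, 2))))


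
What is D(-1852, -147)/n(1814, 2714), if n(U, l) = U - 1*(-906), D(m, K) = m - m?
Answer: 0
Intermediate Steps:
D(m, K) = 0
n(U, l) = 906 + U (n(U, l) = U + 906 = 906 + U)
D(-1852, -147)/n(1814, 2714) = 0/(906 + 1814) = 0/2720 = 0*(1/2720) = 0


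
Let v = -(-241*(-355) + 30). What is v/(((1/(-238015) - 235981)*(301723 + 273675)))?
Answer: 20370513775/32318389659750968 ≈ 6.3031e-7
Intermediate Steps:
v = -85585 (v = -(85555 + 30) = -1*85585 = -85585)
v/(((1/(-238015) - 235981)*(301723 + 273675))) = -85585*1/((301723 + 273675)*(1/(-238015) - 235981)) = -85585*1/(575398*(-1/238015 - 235981)) = -85585/((-56167017716/238015*575398)) = -85585/(-32318389659750968/238015) = -85585*(-238015/32318389659750968) = 20370513775/32318389659750968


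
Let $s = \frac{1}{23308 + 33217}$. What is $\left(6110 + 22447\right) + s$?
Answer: $\frac{1614184426}{56525} \approx 28557.0$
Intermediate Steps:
$s = \frac{1}{56525} \approx 1.7691 \cdot 10^{-5}$
$\left(6110 + 22447\right) + s = \left(6110 + 22447\right) + \frac{1}{56525} = 28557 + \frac{1}{56525} = \frac{1614184426}{56525}$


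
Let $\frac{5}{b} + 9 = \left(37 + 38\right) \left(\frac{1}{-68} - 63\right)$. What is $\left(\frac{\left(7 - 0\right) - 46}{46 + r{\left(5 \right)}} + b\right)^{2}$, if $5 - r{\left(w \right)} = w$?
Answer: $\frac{158083673435689}{219377629205604} \approx 0.7206$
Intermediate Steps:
$r{\left(w \right)} = 5 - w$
$b = - \frac{340}{321987}$ ($b = \frac{5}{-9 + \left(37 + 38\right) \left(\frac{1}{-68} - 63\right)} = \frac{5}{-9 + 75 \left(- \frac{1}{68} - 63\right)} = \frac{5}{-9 + 75 \left(- \frac{4285}{68}\right)} = \frac{5}{-9 - \frac{321375}{68}} = \frac{5}{- \frac{321987}{68}} = 5 \left(- \frac{68}{321987}\right) = - \frac{340}{321987} \approx -0.0010559$)
$\left(\frac{\left(7 - 0\right) - 46}{46 + r{\left(5 \right)}} + b\right)^{2} = \left(\frac{\left(7 - 0\right) - 46}{46 + \left(5 - 5\right)} - \frac{340}{321987}\right)^{2} = \left(\frac{\left(7 + 0\right) - 46}{46 + \left(5 - 5\right)} - \frac{340}{321987}\right)^{2} = \left(\frac{7 - 46}{46 + 0} - \frac{340}{321987}\right)^{2} = \left(- \frac{39}{46} - \frac{340}{321987}\right)^{2} = \left(- \frac{12573133}{14811402}\right)^{2} = \frac{158083673435689}{219377629205604}$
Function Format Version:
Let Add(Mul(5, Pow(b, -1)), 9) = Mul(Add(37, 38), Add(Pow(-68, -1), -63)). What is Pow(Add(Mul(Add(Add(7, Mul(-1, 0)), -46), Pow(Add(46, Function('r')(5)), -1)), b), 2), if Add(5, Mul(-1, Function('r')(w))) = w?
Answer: Rational(158083673435689, 219377629205604) ≈ 0.72060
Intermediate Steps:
Function('r')(w) = Add(5, Mul(-1, w))
b = Rational(-340, 321987) (b = Mul(5, Pow(Add(-9, Mul(Add(37, 38), Add(Pow(-68, -1), -63))), -1)) = Mul(5, Pow(Add(-9, Mul(75, Add(Rational(-1, 68), -63))), -1)) = Mul(5, Pow(Add(-9, Mul(75, Rational(-4285, 68))), -1)) = Mul(5, Pow(Add(-9, Rational(-321375, 68)), -1)) = Mul(5, Pow(Rational(-321987, 68), -1)) = Mul(5, Rational(-68, 321987)) = Rational(-340, 321987) ≈ -0.0010559)
Pow(Add(Mul(Add(Add(7, Mul(-1, 0)), -46), Pow(Add(46, Function('r')(5)), -1)), b), 2) = Pow(Add(Mul(Add(Add(7, Mul(-1, 0)), -46), Pow(Add(46, Add(5, Mul(-1, 5))), -1)), Rational(-340, 321987)), 2) = Pow(Add(Mul(Add(Add(7, 0), -46), Pow(Add(46, Add(5, -5)), -1)), Rational(-340, 321987)), 2) = Pow(Add(Mul(Add(7, -46), Pow(Add(46, 0), -1)), Rational(-340, 321987)), 2) = Pow(Add(Mul(-39, Pow(46, -1)), Rational(-340, 321987)), 2) = Pow(Add(Mul(-39, Rational(1, 46)), Rational(-340, 321987)), 2) = Pow(Add(Rational(-39, 46), Rational(-340, 321987)), 2) = Pow(Rational(-12573133, 14811402), 2) = Rational(158083673435689, 219377629205604)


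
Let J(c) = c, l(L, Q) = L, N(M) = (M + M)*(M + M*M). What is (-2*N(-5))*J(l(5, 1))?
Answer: 2000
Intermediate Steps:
N(M) = 2*M*(M + M**2) (N(M) = (2*M)*(M + M**2) = 2*M*(M + M**2))
(-2*N(-5))*J(l(5, 1)) = -4*(-5)**2*(1 - 5)*5 = -4*25*(-4)*5 = -2*(-200)*5 = 400*5 = 2000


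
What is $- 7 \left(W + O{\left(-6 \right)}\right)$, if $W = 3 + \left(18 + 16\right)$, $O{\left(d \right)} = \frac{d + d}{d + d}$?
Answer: $-266$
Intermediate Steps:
$O{\left(d \right)} = 1$ ($O{\left(d \right)} = \frac{2 d}{2 d} = 2 d \frac{1}{2 d} = 1$)
$W = 37$ ($W = 3 + 34 = 37$)
$- 7 \left(W + O{\left(-6 \right)}\right) = - 7 \left(37 + 1\right) = \left(-7\right) 38 = -266$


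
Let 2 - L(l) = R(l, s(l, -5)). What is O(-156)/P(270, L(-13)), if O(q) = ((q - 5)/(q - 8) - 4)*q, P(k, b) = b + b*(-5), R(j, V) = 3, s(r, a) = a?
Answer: 19305/164 ≈ 117.71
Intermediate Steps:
L(l) = -1 (L(l) = 2 - 1*3 = 2 - 3 = -1)
P(k, b) = -4*b (P(k, b) = b - 5*b = -4*b)
O(q) = q*(-4 + (-5 + q)/(-8 + q)) (O(q) = ((-5 + q)/(-8 + q) - 4)*q = (-4 + (-5 + q)/(-8 + q))*q = q*(-4 + (-5 + q)/(-8 + q)))
O(-156)/P(270, L(-13)) = (3*(-156)*(9 - 1*(-156))/(-8 - 156))/((-4*(-1))) = (3*(-156)*(9 + 156)/(-164))/4 = (3*(-156)*(-1/164)*165)*(¼) = (19305/41)*(¼) = 19305/164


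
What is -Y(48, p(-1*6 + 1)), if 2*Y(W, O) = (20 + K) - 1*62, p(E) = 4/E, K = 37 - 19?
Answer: 12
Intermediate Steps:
K = 18
Y(W, O) = -12 (Y(W, O) = ((20 + 18) - 1*62)/2 = (38 - 62)/2 = (½)*(-24) = -12)
-Y(48, p(-1*6 + 1)) = -1*(-12) = 12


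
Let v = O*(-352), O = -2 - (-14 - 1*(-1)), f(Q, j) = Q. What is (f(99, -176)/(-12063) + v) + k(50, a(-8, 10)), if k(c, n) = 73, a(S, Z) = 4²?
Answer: -15275812/4021 ≈ -3799.0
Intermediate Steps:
a(S, Z) = 16
O = 11 (O = -2 - (-14 + 1) = -2 - 1*(-13) = -2 + 13 = 11)
v = -3872 (v = 11*(-352) = -3872)
(f(99, -176)/(-12063) + v) + k(50, a(-8, 10)) = (99/(-12063) - 3872) + 73 = (99*(-1/12063) - 3872) + 73 = (-33/4021 - 3872) + 73 = -15569345/4021 + 73 = -15275812/4021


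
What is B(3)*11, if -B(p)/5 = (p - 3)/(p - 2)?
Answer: 0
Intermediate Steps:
B(p) = -5*(-3 + p)/(-2 + p) (B(p) = -5*(p - 3)/(p - 2) = -5*(-3 + p)/(-2 + p))
B(3)*11 = (5*(3 - 1*3)/(-2 + 3))*11 = (5*(3 - 3)/1)*11 = (5*1*0)*11 = 0*11 = 0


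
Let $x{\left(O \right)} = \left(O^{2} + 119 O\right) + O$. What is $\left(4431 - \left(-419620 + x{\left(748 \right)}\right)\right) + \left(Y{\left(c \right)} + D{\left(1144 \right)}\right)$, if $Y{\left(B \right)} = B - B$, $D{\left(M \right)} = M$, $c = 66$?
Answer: $-224069$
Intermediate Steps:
$x{\left(O \right)} = O^{2} + 120 O$
$Y{\left(B \right)} = 0$
$\left(4431 - \left(-419620 + x{\left(748 \right)}\right)\right) + \left(Y{\left(c \right)} + D{\left(1144 \right)}\right) = \left(4431 + \left(419620 - 748 \left(120 + 748\right)\right)\right) + \left(0 + 1144\right) = \left(4431 + \left(419620 - 748 \cdot 868\right)\right) + 1144 = \left(4431 + \left(419620 - 649264\right)\right) + 1144 = \left(4431 - 229644\right) + 1144 = -225213 + 1144 = -224069$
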